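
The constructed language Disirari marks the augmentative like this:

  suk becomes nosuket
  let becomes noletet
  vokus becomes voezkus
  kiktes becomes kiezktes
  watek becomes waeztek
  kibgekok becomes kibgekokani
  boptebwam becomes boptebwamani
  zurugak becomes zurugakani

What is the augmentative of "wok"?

suk and watek both end in -k yet inflect differently (nosuket, waeztek), so the final letter is not what conditions the rule; the number of vowels is.
"wok" has 1 vowel. The stems with 1 vowel (suk → nosuket, let → noletet) add no- … -et around the stem.
The other patterns: stems with 2 vowels insert -ez- after the first vowel; stems with 3 vowels add -ani.
So wok → nowoket.

nowoket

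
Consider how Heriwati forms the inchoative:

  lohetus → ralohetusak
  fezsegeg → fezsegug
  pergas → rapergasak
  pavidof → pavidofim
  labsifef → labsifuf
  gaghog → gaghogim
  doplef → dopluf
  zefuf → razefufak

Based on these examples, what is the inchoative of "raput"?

fezsegeg and gaghog both end in -g yet inflect differently (fezsegug, gaghogim), so the final letter is not what conditions the rule; the last vowel is.
"raput" has last vowel 'u'. The stems whose last vowel is 'u' (lohetus → ralohetusak, zefuf → razefufak) add ra- … -ak around the stem.
So raput → raraputak.

raraputak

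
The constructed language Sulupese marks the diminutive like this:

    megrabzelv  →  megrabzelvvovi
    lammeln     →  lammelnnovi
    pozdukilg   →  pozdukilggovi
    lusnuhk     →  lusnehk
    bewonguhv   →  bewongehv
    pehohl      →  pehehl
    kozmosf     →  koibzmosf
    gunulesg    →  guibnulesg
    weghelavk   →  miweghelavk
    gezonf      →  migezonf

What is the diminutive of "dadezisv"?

daibdezisv

"dadezisv" has second-to-last letter 's'. The stems whose second-to-last letter is 's' (kozmosf → koibzmosf, gunulesg → guibnulesg) insert -ib- after the first vowel.
The other patterns: stems whose second-to-last letter is 'l' double the final consonant and add -ovi; stems whose second-to-last letter is 'h' change the last vowel to 'e'; stems whose second-to-last letter is 'n' or 'v' add the prefix mi-.
So dadezisv → daibdezisv.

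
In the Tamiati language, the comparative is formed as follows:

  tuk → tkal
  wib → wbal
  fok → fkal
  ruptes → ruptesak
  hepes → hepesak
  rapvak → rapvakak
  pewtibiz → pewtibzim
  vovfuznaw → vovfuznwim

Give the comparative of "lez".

lzal

tuk and rapvak both end in -k yet inflect differently (tkal, rapvakak), so the final letter is not what conditions the rule; the number of vowels is.
"lez" has 1 vowel. The stems with 1 vowel (tuk → tkal, wib → wbal, fok → fkal) delete the last vowel and add -al.
The other patterns: stems with 2 vowels add -ak; stems with 3 vowels delete the last vowel and add -im.
So lez → lzal.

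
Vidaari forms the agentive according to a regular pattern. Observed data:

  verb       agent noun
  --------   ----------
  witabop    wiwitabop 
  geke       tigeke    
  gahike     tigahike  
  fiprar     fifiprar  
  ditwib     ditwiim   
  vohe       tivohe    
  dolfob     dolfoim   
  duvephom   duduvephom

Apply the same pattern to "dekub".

dolfob and duvephom both have last vowel 'o' yet inflect differently (dolfoim, duduvephom), so the last vowel is not what conditions the rule; the final letter is.
"dekub" ends in -b. The stems ending in -b (dolfob → dolfoim, ditwib → ditwiim) drop the final letter and add -im.
The other patterns: stems ending in -e add the prefix ti-; stems ending in -m, -p or -r repeat the first consonant+vowel as a prefix.
So dekub → dekuim.

dekuim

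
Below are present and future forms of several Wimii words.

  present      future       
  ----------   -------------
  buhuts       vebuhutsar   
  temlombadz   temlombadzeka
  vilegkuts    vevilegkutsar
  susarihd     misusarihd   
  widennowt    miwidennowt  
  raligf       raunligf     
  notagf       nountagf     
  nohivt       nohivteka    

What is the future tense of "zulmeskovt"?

"zulmeskovt" has second-to-last letter 'v'. The one such stem in the data (nohivt → nohivteka) adds -eka, so the same rule applies.
So zulmeskovt → zulmeskovteka.

zulmeskovteka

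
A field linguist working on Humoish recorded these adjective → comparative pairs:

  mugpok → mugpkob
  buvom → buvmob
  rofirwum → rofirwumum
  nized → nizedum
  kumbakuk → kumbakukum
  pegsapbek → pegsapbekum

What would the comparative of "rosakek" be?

rosakekum

buvom and rofirwum both end in -m yet inflect differently (buvmob, rofirwumum), so the final letter is not what conditions the rule; the last vowel is.
"rosakek" has last vowel 'e'. The stems whose last vowel is 'e' (nized → nizedum, pegsapbek → pegsapbekum) add -um.
So rosakek → rosakekum.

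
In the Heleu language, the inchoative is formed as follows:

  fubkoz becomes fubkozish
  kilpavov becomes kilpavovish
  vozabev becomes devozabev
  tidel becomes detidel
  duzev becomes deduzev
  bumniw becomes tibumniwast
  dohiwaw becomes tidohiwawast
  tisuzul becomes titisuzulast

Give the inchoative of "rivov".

"rivov" has last vowel 'o'. The stems whose last vowel is 'o' (fubkoz → fubkozish, kilpavov → kilpavovish) add -ish.
The other patterns: stems whose last vowel is 'e' add the prefix de-; stems whose last vowel is 'a', 'i' or 'u' add ti- … -ast around the stem.
So rivov → rivovish.

rivovish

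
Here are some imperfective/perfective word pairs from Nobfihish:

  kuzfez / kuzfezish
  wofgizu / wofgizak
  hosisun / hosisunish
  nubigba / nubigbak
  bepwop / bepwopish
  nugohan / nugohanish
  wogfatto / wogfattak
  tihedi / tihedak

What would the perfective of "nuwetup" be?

"nuwetup" ends in a consonant. The stems ending in a consonant (bepwop → bepwopish, kuzfez → kuzfezish, nugohan → nugohanish) add -ish.
The other pattern: stems ending in a vowel drop the final letter and add -ak.
So nuwetup → nuwetupish.

nuwetupish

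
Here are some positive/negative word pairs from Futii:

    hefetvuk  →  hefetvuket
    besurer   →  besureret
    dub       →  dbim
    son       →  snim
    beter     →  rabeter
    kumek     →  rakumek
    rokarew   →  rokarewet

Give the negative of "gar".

beter and besurer both end in -r yet inflect differently (rabeter, besureret), so the final letter is not what conditions the rule; the number of vowels is.
"gar" has 1 vowel. The stems with 1 vowel (dub → dbim, son → snim) delete the last vowel and add -im.
So gar → grim.

grim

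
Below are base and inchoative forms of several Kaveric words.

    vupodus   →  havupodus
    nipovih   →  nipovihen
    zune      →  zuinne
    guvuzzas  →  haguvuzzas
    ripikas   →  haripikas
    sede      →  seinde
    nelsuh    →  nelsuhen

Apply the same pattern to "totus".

vupodus and nelsuh both have last vowel 'u' yet inflect differently (havupodus, nelsuhen), so the last vowel is not what conditions the rule; the final letter is.
"totus" ends in -s. The stems ending in -s (vupodus → havupodus, guvuzzas → haguvuzzas, ripikas → haripikas) add the prefix ha-.
So totus → hatotus.

hatotus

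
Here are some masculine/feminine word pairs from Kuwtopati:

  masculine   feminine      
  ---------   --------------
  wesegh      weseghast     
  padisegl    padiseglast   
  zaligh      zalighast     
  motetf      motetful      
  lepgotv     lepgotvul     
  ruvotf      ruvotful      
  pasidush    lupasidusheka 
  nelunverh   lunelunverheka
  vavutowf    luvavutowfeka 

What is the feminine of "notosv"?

wesegh and pasidush both end in -h yet inflect differently (weseghast, lupasidusheka), so the final letter is not what conditions the rule; the second-to-last letter is.
"notosv" has second-to-last letter 's'. The one such stem in the data (pasidush → lupasidusheka) adds lu- … -eka around the stem, so the same rule applies.
The other patterns: stems whose second-to-last letter is 'g' add -ast; stems whose second-to-last letter is 't' add -ul.
So notosv → lunotosveka.

lunotosveka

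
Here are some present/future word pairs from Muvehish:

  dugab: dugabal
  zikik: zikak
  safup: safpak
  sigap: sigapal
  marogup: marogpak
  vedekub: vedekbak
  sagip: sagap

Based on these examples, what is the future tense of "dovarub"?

sigap and marogup both end in -p yet inflect differently (sigapal, marogpak), so the final letter is not what conditions the rule; the last vowel is.
"dovarub" has last vowel 'u'. The stems whose last vowel is 'u' (marogup → marogpak, vedekub → vedekbak, safup → safpak) delete the last vowel and add -ak.
So dovarub → dovarbak.

dovarbak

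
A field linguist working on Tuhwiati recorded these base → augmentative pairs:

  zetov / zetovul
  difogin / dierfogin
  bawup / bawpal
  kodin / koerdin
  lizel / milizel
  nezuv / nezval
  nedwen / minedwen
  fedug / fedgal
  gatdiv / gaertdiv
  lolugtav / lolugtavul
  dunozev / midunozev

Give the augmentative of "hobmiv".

"hobmiv" has last vowel 'i'. The stems whose last vowel is 'i' (kodin → koerdin, difogin → dierfogin, gatdiv → gaertdiv) insert -er- after the first vowel.
So hobmiv → hoerbmiv.

hoerbmiv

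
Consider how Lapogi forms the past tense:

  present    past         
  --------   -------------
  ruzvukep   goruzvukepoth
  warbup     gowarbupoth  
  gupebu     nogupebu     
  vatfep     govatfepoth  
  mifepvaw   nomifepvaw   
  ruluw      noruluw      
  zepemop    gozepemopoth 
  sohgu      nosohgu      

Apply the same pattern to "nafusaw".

warbup and ruluw both have last vowel 'u' yet inflect differently (gowarbupoth, noruluw), so the last vowel is not what conditions the rule; the final letter is.
"nafusaw" ends in -w. The stems ending in -w (ruluw → noruluw, mifepvaw → nomifepvaw) add the prefix no-.
So nafusaw → nonafusaw.

nonafusaw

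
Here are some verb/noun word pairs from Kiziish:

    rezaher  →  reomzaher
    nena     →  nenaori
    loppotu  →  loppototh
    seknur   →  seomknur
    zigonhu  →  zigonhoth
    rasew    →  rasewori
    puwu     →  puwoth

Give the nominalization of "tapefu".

tapefoth

zigonhu and seknur both have last vowel 'u' yet inflect differently (zigonhoth, seomknur), so the last vowel is not what conditions the rule; the final letter is.
"tapefu" ends in -u. The stems ending in -u (zigonhu → zigonhoth, loppotu → loppototh, puwu → puwoth) drop the final letter and add -oth.
The other patterns: stems ending in -r insert -om- after the first vowel; stems ending in -a or -w add -ori.
So tapefu → tapefoth.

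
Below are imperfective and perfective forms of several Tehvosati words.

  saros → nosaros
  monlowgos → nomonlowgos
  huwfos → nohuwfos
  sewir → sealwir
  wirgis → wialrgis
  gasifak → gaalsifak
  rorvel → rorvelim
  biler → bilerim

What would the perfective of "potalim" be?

saros and wirgis both end in -s yet inflect differently (nosaros, wialrgis), so the final letter is not what conditions the rule; the last vowel is.
"potalim" has last vowel 'i'. The stems whose last vowel is 'i' (sewir → sealwir, wirgis → wialrgis) insert -al- after the first vowel.
The other patterns: stems whose last vowel is 'o' add the prefix no-; stems whose last vowel is 'e' add -im.
So potalim → poaltalim.

poaltalim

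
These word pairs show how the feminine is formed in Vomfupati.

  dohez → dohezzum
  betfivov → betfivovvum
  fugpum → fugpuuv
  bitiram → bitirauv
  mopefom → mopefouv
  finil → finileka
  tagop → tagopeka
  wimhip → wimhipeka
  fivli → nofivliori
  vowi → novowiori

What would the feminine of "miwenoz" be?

miwenozzum

betfivov and mopefom both have last vowel 'o' yet inflect differently (betfivovvum, mopefouv), so the last vowel is not what conditions the rule; the final letter is.
"miwenoz" ends in -z. The one such stem in the data (dohez → dohezzum) doubles the final consonant and adds -um (as does betfivov), so the same rule applies.
So miwenoz → miwenozzum.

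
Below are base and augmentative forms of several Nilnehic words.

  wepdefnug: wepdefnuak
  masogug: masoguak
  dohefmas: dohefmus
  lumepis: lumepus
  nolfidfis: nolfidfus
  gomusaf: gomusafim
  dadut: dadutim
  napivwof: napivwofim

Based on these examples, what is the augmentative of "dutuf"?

dohefmas and gomusaf both have last vowel 'a' yet inflect differently (dohefmus, gomusafim), so the last vowel is not what conditions the rule; the final letter is.
"dutuf" ends in -f. The stems ending in -f (gomusaf → gomusafim, napivwof → napivwofim) add -im.
So dutuf → dutufim.

dutufim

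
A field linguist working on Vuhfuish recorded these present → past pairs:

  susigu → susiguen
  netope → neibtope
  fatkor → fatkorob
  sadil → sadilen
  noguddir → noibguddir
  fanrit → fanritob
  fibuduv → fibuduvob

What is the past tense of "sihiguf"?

sihigufen

"sihiguf" begins with s-. The stems beginning with s- (susigu → susiguen, sadil → sadilen) add -en.
So sihiguf → sihigufen.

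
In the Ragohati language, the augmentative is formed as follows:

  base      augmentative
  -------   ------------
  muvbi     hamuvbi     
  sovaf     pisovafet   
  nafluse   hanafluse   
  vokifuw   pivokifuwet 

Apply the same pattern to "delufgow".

nafluse and vokifuw both have 3 vowels yet inflect differently (hanafluse, pivokifuwet), so the number of vowels is not what conditions the rule; whether the stem ends in a vowel or a consonant is.
"delufgow" ends in a consonant. The stems ending in a consonant (vokifuw → pivokifuwet, sovaf → pisovafet) add pi- … -et around the stem.
So delufgow → pidelufgowet.

pidelufgowet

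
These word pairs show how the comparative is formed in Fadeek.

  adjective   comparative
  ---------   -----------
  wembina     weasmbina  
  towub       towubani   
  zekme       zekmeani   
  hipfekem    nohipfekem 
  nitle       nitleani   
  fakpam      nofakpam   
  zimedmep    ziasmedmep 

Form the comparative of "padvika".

fakpam and wembina both have last vowel 'a' yet inflect differently (nofakpam, weasmbina), so the last vowel is not what conditions the rule; the final letter is.
"padvika" ends in -a. The one such stem in the data (wembina → weasmbina) inserts -as- after the first vowel (as does zimedmep), so the same rule applies.
So padvika → paasdvika.

paasdvika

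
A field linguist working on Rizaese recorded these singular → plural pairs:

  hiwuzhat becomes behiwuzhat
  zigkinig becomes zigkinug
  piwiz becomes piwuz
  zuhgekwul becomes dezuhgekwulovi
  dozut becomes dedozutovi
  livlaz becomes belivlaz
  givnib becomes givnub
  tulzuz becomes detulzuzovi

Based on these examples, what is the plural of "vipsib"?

vipsub

piwiz and tulzuz both end in -z yet inflect differently (piwuz, detulzuzovi), so the final letter is not what conditions the rule; the last vowel is.
"vipsib" has last vowel 'i'. The stems whose last vowel is 'i' (zigkinig → zigkinug, givnib → givnub, piwiz → piwuz) change the last vowel to 'u'.
So vipsib → vipsub.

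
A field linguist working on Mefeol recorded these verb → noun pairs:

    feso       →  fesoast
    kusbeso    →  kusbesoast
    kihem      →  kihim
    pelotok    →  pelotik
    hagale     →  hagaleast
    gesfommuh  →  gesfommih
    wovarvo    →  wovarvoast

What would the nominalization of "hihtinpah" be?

hihtinpih

kihem and hagale both have last vowel 'e' yet inflect differently (kihim, hagaleast), so the last vowel is not what conditions the rule; whether the stem ends in a vowel or a consonant is.
"hihtinpah" ends in a consonant. The stems ending in a consonant (pelotok → pelotik, gesfommuh → gesfommih, kihem → kihim) change the last vowel to 'i'.
The other pattern: stems ending in a vowel add -ast.
So hihtinpah → hihtinpih.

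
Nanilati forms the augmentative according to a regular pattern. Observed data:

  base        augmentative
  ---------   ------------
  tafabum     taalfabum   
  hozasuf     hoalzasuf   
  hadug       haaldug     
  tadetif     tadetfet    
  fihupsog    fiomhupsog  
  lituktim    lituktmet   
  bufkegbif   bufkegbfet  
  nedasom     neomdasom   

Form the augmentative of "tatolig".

nedasom and lituktim both end in -m yet inflect differently (neomdasom, lituktmet), so the final letter is not what conditions the rule; the last vowel is.
"tatolig" has last vowel 'i'. The stems whose last vowel is 'i' (bufkegbif → bufkegbfet, tadetif → tadetfet, lituktim → lituktmet) delete the last vowel and add -et.
So tatolig → tatolget.

tatolget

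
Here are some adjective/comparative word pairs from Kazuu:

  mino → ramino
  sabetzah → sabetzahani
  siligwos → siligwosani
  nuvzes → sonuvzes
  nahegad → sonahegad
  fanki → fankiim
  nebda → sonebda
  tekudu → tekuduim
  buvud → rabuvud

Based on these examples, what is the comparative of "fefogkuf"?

"fefogkuf" begins with f-. The one such stem in the data (fanki → fankiim) adds -im, so the same rule applies.
The other patterns: stems beginning with s- add -ani; stems beginning with n- add the prefix so-; stems beginning with b- or m- add the prefix ra-.
So fefogkuf → fefogkufim.

fefogkufim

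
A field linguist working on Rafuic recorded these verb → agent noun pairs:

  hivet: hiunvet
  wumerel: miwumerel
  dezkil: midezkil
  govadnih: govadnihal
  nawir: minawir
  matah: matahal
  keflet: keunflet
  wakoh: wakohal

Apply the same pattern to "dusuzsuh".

keflet and wumerel both have last vowel 'e' yet inflect differently (keunflet, miwumerel), so the last vowel is not what conditions the rule; the final letter is.
"dusuzsuh" ends in -h. The stems ending in -h (wakoh → wakohal, matah → matahal, govadnih → govadnihal) add -al.
The other patterns: stems ending in -t insert -un- after the first vowel; stems ending in -l or -r add the prefix mi-.
So dusuzsuh → dusuzsuhal.

dusuzsuhal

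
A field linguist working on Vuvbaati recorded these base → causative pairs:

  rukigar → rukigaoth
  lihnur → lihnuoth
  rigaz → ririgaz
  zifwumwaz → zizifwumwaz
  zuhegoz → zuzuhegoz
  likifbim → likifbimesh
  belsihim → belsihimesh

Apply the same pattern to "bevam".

rukigar and rigaz both have last vowel 'a' yet inflect differently (rukigaoth, ririgaz), so the last vowel is not what conditions the rule; the final letter is.
"bevam" ends in -m. The stems ending in -m (likifbim → likifbimesh, belsihim → belsihimesh) add -esh.
The other patterns: stems ending in -r drop the final letter and add -oth; stems ending in -z repeat the first consonant+vowel as a prefix.
So bevam → bevamesh.

bevamesh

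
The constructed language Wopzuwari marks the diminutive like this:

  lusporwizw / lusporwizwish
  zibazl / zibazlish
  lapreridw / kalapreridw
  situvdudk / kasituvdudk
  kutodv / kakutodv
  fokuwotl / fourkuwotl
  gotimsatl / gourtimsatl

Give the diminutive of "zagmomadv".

kazagmomadv

"zagmomadv" has second-to-last letter 'd'. The stems whose second-to-last letter is 'd' (lapreridw → kalapreridw, situvdudk → kasituvdudk, kutodv → kakutodv) add the prefix ka-.
So zagmomadv → kazagmomadv.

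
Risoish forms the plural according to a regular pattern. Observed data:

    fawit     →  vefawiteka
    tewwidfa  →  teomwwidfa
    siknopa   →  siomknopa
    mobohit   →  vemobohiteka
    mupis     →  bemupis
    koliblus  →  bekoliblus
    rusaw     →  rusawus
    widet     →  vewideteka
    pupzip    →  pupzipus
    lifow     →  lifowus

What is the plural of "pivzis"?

bepivzis

"pivzis" ends in -s. The stems ending in -s (mupis → bemupis, koliblus → bekoliblus) add the prefix be-.
The other patterns: stems ending in -a insert -om- after the first vowel; stems ending in -t add ve- … -eka around the stem; stems ending in -p or -w add -us.
So pivzis → bepivzis.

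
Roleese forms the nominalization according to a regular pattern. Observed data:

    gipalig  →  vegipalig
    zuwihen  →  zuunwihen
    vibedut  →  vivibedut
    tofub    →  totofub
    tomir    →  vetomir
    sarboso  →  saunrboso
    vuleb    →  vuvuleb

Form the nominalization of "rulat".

rurulat

zuwihen and vuleb both have last vowel 'e' yet inflect differently (zuunwihen, vuvuleb), so the last vowel is not what conditions the rule; the final letter is.
"rulat" ends in -t. The one such stem in the data (vibedut → vivibedut) repeats the first consonant+vowel as a prefix (as do vuleb, tofub), so the same rule applies.
The other patterns: stems ending in -g or -r add the prefix ve-; stems ending in -n or -o insert -un- after the first vowel.
So rulat → rurulat.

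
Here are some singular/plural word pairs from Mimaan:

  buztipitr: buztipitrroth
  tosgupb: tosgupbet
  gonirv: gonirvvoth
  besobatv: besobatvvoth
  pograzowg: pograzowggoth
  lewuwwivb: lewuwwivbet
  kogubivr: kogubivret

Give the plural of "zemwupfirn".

zemwupfirnnoth

kogubivr and buztipitr both end in -r yet inflect differently (kogubivret, buztipitrroth), so the final letter is not what conditions the rule; the second-to-last letter is.
"zemwupfirn" has second-to-last letter 'r'. The one such stem in the data (gonirv → gonirvvoth) doubles the final consonant and adds -oth (as do pograzowg, buztipitr), so the same rule applies.
The other pattern: stems whose second-to-last letter is 'p' or 'v' add -et.
So zemwupfirn → zemwupfirnnoth.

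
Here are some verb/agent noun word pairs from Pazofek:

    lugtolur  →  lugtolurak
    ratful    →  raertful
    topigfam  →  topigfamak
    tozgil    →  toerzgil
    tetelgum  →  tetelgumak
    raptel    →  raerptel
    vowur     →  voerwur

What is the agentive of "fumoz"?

lugtolur and vowur both end in -r yet inflect differently (lugtolurak, voerwur), so the final letter is not what conditions the rule; the number of vowels is.
"fumoz" has 2 vowels. The stems with 2 vowels (raptel → raerptel, tozgil → toerzgil, vowur → voerwur) insert -er- after the first vowel.
So fumoz → fuermoz.

fuermoz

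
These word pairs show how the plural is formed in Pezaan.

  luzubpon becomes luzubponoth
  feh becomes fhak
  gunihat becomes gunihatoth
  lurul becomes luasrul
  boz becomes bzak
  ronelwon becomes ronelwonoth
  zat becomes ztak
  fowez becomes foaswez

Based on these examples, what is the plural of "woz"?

wzak

boz and fowez both end in -z yet inflect differently (bzak, foaswez), so the final letter is not what conditions the rule; the number of vowels is.
"woz" has 1 vowel. The stems with 1 vowel (zat → ztak, boz → bzak, feh → fhak) delete the last vowel and add -ak.
So woz → wzak.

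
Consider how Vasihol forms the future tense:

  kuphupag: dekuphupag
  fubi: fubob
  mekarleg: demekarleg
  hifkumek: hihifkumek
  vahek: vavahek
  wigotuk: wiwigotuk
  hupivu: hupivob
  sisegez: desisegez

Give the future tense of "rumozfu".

rumozfob

"rumozfu" ends in -u. The one such stem in the data (hupivu → hupivob) drops the final letter and adds -ob (as does fubi), so the same rule applies.
So rumozfu → rumozfob.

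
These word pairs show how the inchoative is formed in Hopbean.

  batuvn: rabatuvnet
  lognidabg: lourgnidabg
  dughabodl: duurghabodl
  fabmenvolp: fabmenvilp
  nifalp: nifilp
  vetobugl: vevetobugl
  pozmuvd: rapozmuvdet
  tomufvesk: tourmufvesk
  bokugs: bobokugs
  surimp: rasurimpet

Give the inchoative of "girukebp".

giurrukebp

"girukebp" has second-to-last letter 'b'. The one such stem in the data (lognidabg → lourgnidabg) inserts -ur- after the first vowel (as do tomufvesk, dughabodl), so the same rule applies.
So girukebp → giurrukebp.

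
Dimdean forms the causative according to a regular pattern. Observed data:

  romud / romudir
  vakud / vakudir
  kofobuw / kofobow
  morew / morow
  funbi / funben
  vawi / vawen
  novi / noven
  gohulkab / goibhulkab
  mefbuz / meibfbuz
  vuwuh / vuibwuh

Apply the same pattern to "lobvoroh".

"lobvoroh" ends in -h. The one such stem in the data (vuwuh → vuibwuh) inserts -ib- after the first vowel (as do gohulkab, mefbuz), so the same rule applies.
So lobvoroh → loibbvoroh.

loibbvoroh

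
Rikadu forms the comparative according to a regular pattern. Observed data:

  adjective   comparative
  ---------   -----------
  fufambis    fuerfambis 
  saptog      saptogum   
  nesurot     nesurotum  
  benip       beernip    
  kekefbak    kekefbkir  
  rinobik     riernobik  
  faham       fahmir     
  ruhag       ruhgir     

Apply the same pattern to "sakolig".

saptog and ruhag both end in -g yet inflect differently (saptogum, ruhgir), so the final letter is not what conditions the rule; the last vowel is.
"sakolig" has last vowel 'i'. The stems whose last vowel is 'i' (fufambis → fuerfambis, rinobik → riernobik, benip → beernip) insert -er- after the first vowel.
So sakolig → saerkolig.

saerkolig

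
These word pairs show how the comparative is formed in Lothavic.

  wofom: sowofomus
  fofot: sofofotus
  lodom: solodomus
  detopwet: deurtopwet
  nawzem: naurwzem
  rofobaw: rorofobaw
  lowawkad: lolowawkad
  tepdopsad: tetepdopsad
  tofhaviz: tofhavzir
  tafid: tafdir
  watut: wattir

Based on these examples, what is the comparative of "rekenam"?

rerekenam

"rekenam" has last vowel 'a'. The stems whose last vowel is 'a' (rofobaw → rorofobaw, lowawkad → lolowawkad, tepdopsad → tetepdopsad) repeat the first consonant+vowel as a prefix.
The other patterns: stems whose last vowel is 'o' add so- … -us around the stem; stems whose last vowel is 'e' insert -ur- after the first vowel; stems whose last vowel is 'i' or 'u' delete the last vowel and add -ir.
So rekenam → rerekenam.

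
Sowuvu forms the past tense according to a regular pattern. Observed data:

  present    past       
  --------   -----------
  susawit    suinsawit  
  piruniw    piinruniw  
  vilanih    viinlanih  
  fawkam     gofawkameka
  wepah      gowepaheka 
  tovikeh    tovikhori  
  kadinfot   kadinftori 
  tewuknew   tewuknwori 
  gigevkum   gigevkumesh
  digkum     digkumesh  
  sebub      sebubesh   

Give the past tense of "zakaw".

vilanih and wepah both end in -h yet inflect differently (viinlanih, gowepaheka), so the final letter is not what conditions the rule; the last vowel is.
"zakaw" has last vowel 'a'. The stems whose last vowel is 'a' (fawkam → gofawkameka, wepah → gowepaheka) add go- … -eka around the stem.
The other patterns: stems whose last vowel is 'i' insert -in- after the first vowel; stems whose last vowel is 'e' or 'o' delete the last vowel and add -ori; stems whose last vowel is 'u' add -esh.
So zakaw → gozakaweka.

gozakaweka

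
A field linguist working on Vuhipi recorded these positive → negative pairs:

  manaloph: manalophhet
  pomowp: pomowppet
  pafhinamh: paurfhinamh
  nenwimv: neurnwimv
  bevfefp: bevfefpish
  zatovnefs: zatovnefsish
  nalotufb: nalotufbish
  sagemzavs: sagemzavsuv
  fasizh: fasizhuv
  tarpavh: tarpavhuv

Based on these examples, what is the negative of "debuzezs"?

debuzezsuv

manaloph and pafhinamh both end in -h yet inflect differently (manalophhet, paurfhinamh), so the final letter is not what conditions the rule; the second-to-last letter is.
"debuzezs" has second-to-last letter 'z'. The one such stem in the data (fasizh → fasizhuv) adds -uv, so the same rule applies.
So debuzezs → debuzezsuv.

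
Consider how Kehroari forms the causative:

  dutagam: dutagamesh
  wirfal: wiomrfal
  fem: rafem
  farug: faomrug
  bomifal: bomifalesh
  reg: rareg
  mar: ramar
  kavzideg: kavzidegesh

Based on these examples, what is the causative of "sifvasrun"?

"sifvasrun" has 3 vowels. The stems with 3 vowels (kavzideg → kavzidegesh, bomifal → bomifalesh, dutagam → dutagamesh) add -esh.
The other patterns: stems with 1 vowel add the prefix ra-; stems with 2 vowels insert -om- after the first vowel.
So sifvasrun → sifvasrunesh.

sifvasrunesh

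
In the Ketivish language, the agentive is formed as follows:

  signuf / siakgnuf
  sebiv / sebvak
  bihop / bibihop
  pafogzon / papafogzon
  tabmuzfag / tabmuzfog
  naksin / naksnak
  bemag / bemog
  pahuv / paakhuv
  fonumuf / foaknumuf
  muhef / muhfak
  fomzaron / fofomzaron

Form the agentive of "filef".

pafogzon and naksin both end in -n yet inflect differently (papafogzon, naksnak), so the final letter is not what conditions the rule; the last vowel is.
"filef" has last vowel 'e'. The one such stem in the data (muhef → muhfak) deletes the last vowel and adds -ak (as do naksin, sebiv), so the same rule applies.
The other patterns: stems whose last vowel is 'o' repeat the first consonant+vowel as a prefix; stems whose last vowel is 'a' change the last vowel to 'o'; stems whose last vowel is 'u' insert -ak- after the first vowel.
So filef → filfak.

filfak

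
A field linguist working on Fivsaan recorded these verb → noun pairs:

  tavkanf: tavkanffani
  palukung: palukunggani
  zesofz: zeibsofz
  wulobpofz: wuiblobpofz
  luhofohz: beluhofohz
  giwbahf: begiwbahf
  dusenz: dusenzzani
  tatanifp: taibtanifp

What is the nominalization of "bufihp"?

bebufihp

"bufihp" has second-to-last letter 'h'. The stems whose second-to-last letter is 'h' (giwbahf → begiwbahf, luhofohz → beluhofohz) add the prefix be-.
The other patterns: stems whose second-to-last letter is 'n' double the final consonant and add -ani; stems whose second-to-last letter is 'f' insert -ib- after the first vowel.
So bufihp → bebufihp.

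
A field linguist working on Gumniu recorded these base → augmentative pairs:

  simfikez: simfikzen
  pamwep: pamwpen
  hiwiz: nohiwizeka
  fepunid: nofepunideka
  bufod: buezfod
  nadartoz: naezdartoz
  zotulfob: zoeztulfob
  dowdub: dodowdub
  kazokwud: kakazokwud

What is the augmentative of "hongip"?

nohongipeka

simfikez and hiwiz both end in -z yet inflect differently (simfikzen, nohiwizeka), so the final letter is not what conditions the rule; the last vowel is.
"hongip" has last vowel 'i'. The stems whose last vowel is 'i' (hiwiz → nohiwizeka, fepunid → nofepunideka) add no- … -eka around the stem.
The other patterns: stems whose last vowel is 'e' delete the last vowel and add -en; stems whose last vowel is 'o' insert -ez- after the first vowel; stems whose last vowel is 'u' repeat the first consonant+vowel as a prefix.
So hongip → nohongipeka.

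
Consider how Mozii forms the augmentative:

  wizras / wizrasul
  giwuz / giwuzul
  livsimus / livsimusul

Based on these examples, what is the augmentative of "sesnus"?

sesnusul

Every pair shown (wizras → wizrasul, giwuz → giwuzul, livsimus → livsimusul) follows the same rule: add -ul.
So sesnus → sesnusul.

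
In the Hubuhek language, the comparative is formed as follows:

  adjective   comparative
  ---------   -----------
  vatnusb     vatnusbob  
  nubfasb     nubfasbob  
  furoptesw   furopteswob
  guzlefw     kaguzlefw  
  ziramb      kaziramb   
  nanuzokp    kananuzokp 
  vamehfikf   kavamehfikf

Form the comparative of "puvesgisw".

"puvesgisw" has second-to-last letter 's'. The stems whose second-to-last letter is 's' (vatnusb → vatnusbob, nubfasb → nubfasbob, furoptesw → furopteswob) add -ob.
So puvesgisw → puvesgiswob.

puvesgiswob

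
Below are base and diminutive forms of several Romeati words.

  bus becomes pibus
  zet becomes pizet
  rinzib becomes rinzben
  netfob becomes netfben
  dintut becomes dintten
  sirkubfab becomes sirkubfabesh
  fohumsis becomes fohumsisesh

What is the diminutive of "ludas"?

ludsen

zet and dintut both end in -t yet inflect differently (pizet, dintten), so the final letter is not what conditions the rule; the number of vowels is.
"ludas" has 2 vowels. The stems with 2 vowels (rinzib → rinzben, netfob → netfben, dintut → dintten) delete the last vowel and add -en.
So ludas → ludsen.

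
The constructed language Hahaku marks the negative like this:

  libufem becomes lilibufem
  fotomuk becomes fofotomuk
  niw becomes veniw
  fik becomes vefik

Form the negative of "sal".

vesal

"sal" has 1 vowel. The stems with 1 vowel (niw → veniw, fik → vefik) add the prefix ve-.
So sal → vesal.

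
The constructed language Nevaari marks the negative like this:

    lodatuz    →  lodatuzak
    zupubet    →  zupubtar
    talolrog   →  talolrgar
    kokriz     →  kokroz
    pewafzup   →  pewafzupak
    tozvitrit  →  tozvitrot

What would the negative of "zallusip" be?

lodatuz and kokriz both end in -z yet inflect differently (lodatuzak, kokroz), so the final letter is not what conditions the rule; the last vowel is.
"zallusip" has last vowel 'i'. The stems whose last vowel is 'i' (tozvitrit → tozvitrot, kokriz → kokroz) change the last vowel to 'o'.
The other patterns: stems whose last vowel is 'u' add -ak; stems whose last vowel is 'e' or 'o' delete the last vowel and add -ar.
So zallusip → zallusop.

zallusop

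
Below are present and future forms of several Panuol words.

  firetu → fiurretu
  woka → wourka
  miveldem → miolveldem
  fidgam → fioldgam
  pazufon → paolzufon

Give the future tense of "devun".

deolvun

woka and fidgam both have last vowel 'a' yet inflect differently (wourka, fioldgam), so the last vowel is not what conditions the rule; whether the stem ends in a vowel or a consonant is.
"devun" ends in a consonant. The stems ending in a consonant (pazufon → paolzufon, fidgam → fioldgam, miveldem → miolveldem) insert -ol- after the first vowel.
So devun → deolvun.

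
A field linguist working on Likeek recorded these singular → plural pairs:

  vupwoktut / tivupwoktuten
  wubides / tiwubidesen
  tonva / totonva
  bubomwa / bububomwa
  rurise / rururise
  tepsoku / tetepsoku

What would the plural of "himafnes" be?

wubides and rurise both have last vowel 'e' yet inflect differently (tiwubidesen, rururise), so the last vowel is not what conditions the rule; whether the stem ends in a vowel or a consonant is.
"himafnes" ends in a consonant. The stems ending in a consonant (vupwoktut → tivupwoktuten, wubides → tiwubidesen) add ti- … -en around the stem.
The other pattern: stems ending in a vowel repeat the first consonant+vowel as a prefix.
So himafnes → tihimafnesen.

tihimafnesen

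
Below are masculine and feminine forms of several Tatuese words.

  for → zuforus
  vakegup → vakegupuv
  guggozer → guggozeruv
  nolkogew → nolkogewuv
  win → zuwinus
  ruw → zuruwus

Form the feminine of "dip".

zudipus

nolkogew and ruw both end in -w yet inflect differently (nolkogewuv, zuruwus), so the final letter is not what conditions the rule; the number of vowels is.
"dip" has 1 vowel. The stems with 1 vowel (win → zuwinus, ruw → zuruwus, for → zuforus) add zu- … -us around the stem.
So dip → zudipus.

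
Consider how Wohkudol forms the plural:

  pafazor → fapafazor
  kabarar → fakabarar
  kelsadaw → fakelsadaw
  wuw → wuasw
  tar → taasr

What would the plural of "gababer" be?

kelsadaw and wuw both end in -w yet inflect differently (fakelsadaw, wuasw), so the final letter is not what conditions the rule; the number of vowels is.
"gababer" has 3 vowels. The stems with 3 vowels (pafazor → fapafazor, kabarar → fakabarar, kelsadaw → fakelsadaw) add the prefix fa-.
The other pattern: stems with 1 vowel insert -as- after the first vowel.
So gababer → fagababer.

fagababer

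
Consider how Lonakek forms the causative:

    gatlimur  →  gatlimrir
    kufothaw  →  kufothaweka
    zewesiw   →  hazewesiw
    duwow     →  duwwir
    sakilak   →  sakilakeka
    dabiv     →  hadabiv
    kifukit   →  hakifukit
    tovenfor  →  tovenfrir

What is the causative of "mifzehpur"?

kufothaw and zewesiw both end in -w yet inflect differently (kufothaweka, hazewesiw), so the final letter is not what conditions the rule; the last vowel is.
"mifzehpur" has last vowel 'u'. The one such stem in the data (gatlimur → gatlimrir) deletes the last vowel and adds -ir (as do duwow, tovenfor), so the same rule applies.
The other patterns: stems whose last vowel is 'a' add -eka; stems whose last vowel is 'i' add the prefix ha-.
So mifzehpur → mifzehprir.

mifzehprir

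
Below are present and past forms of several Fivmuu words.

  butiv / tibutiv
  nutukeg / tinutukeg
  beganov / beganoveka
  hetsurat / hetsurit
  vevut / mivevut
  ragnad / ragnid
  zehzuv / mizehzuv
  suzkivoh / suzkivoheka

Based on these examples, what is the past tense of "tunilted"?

titunilted

"tunilted" has last vowel 'e'. The one such stem in the data (nutukeg → tinutukeg) adds the prefix ti-, so the same rule applies.
The other patterns: stems whose last vowel is 'o' add -eka; stems whose last vowel is 'u' add the prefix mi-; stems whose last vowel is 'a' change the last vowel to 'i'.
So tunilted → titunilted.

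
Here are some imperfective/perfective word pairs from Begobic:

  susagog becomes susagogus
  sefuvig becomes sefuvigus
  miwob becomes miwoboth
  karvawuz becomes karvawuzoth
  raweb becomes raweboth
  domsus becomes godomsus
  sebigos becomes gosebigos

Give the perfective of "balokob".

balokoboth

susagog and miwob both have last vowel 'o' yet inflect differently (susagogus, miwoboth), so the last vowel is not what conditions the rule; the final letter is.
"balokob" ends in -b. The stems ending in -b (miwob → miwoboth, raweb → raweboth) add -oth.
The other patterns: stems ending in -g add -us; stems ending in -s add the prefix go-.
So balokob → balokoboth.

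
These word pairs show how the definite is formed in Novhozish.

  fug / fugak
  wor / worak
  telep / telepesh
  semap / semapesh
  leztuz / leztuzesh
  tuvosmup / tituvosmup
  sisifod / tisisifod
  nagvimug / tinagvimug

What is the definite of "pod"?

telep and tuvosmup both end in -p yet inflect differently (telepesh, tituvosmup), so the final letter is not what conditions the rule; the number of vowels is.
"pod" has 1 vowel. The stems with 1 vowel (fug → fugak, wor → worak) add -ak.
The other patterns: stems with 2 vowels add -esh; stems with 3 vowels add the prefix ti-.
So pod → podak.

podak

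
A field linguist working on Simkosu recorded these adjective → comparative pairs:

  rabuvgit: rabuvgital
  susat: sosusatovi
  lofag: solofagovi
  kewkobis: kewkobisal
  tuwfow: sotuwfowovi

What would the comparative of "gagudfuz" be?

gagudfuzal

rabuvgit and susat both end in -t yet inflect differently (rabuvgital, sosusatovi), so the final letter is not what conditions the rule; the number of vowels is.
"gagudfuz" has 3 vowels. The stems with 3 vowels (kewkobis → kewkobisal, rabuvgit → rabuvgital) add -al.
The other pattern: stems with 2 vowels add so- … -ovi around the stem.
So gagudfuz → gagudfuzal.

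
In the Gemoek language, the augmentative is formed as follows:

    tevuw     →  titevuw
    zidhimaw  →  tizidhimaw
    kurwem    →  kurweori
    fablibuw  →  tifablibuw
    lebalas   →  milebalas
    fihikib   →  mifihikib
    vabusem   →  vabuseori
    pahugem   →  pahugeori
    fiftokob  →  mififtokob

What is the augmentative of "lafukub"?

zidhimaw and lebalas both have last vowel 'a' yet inflect differently (tizidhimaw, milebalas), so the last vowel is not what conditions the rule; the final letter is.
"lafukub" ends in -b. The stems ending in -b (fiftokob → mififtokob, fihikib → mifihikib) add the prefix mi-.
The other patterns: stems ending in -w add the prefix ti-; stems ending in -m drop the final letter and add -ori.
So lafukub → milafukub.

milafukub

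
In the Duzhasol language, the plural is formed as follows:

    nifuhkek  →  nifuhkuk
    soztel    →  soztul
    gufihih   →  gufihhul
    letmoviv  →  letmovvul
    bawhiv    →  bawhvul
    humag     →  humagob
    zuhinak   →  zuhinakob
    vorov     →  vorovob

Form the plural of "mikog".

"mikog" has last vowel 'o'. The one such stem in the data (vorov → vorovob) adds -ob, so the same rule applies.
The other patterns: stems whose last vowel is 'e' change the last vowel to 'u'; stems whose last vowel is 'i' delete the last vowel and add -ul.
So mikog → mikogob.

mikogob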